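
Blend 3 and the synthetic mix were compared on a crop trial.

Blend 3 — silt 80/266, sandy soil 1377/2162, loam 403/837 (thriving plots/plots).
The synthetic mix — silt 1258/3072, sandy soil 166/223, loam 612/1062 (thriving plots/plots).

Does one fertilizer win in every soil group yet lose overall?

Silt: Blend 3 80/266 = 30.1%, the synthetic mix 1258/3072 = 41.0% → the synthetic mix
Sandy soil: Blend 3 1377/2162 = 63.7%, the synthetic mix 166/223 = 74.4% → the synthetic mix
Loam: Blend 3 403/837 = 48.1%, the synthetic mix 612/1062 = 57.6% → the synthetic mix
Overall: Blend 3 1860/3265 = 57.0%, the synthetic mix 2036/4357 = 46.7% → Blend 3
The synthetic mix wins each soil group but Blend 3 wins overall — the comparison reverses. The synthetic mix's plots skew toward silt, which has a lower base rate.

Yes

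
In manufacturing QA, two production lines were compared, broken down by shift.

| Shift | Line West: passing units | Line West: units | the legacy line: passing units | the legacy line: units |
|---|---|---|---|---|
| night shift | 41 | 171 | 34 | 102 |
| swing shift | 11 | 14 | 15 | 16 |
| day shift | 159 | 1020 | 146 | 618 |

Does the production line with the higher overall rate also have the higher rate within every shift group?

Night shift: Line West 41/171 = 24.0%, the legacy line 34/102 = 33.3% → the legacy line
Swing shift: Line West 11/14 = 78.6%, the legacy line 15/16 = 93.8% → the legacy line
Day shift: Line West 159/1020 = 15.6%, the legacy line 146/618 = 23.6% → the legacy line
Overall: Line West 211/1205 = 17.5%, the legacy line 195/736 = 26.5% → the legacy line
The legacy line wins overall and in every shift group — no reversal.

Yes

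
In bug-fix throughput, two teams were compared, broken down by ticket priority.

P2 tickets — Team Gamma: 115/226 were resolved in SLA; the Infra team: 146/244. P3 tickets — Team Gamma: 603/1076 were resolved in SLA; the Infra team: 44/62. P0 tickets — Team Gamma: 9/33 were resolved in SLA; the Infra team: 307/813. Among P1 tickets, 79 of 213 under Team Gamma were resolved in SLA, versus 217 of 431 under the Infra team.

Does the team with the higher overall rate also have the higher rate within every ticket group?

No

P2: Team Gamma 115/226 = 50.9%, the Infra team 146/244 = 59.8% → the Infra team
P3: Team Gamma 603/1076 = 56.0%, the Infra team 44/62 = 71.0% → the Infra team
P0: Team Gamma 9/33 = 27.3%, the Infra team 307/813 = 37.8% → the Infra team
P1: Team Gamma 79/213 = 37.1%, the Infra team 217/431 = 50.3% → the Infra team
Overall: Team Gamma 806/1548 = 52.1%, the Infra team 714/1550 = 46.1% → Team Gamma
The Infra team wins each ticket group but Team Gamma wins overall — the comparison reverses. The Infra team's tickets skew toward P0, which has a lower base rate.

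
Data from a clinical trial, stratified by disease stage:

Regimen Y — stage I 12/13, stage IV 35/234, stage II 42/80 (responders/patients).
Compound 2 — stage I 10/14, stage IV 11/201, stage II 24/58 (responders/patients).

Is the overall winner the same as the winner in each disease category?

Yes

Stage I: Regimen Y 12/13 = 92.3%, Compound 2 10/14 = 71.4% → Regimen Y
Stage IV: Regimen Y 35/234 = 15.0%, Compound 2 11/201 = 5.5% → Regimen Y
Stage II: Regimen Y 42/80 = 52.5%, Compound 2 24/58 = 41.4% → Regimen Y
Overall: Regimen Y 89/327 = 27.2%, Compound 2 45/273 = 16.5% → Regimen Y
Regimen Y wins overall and in every disease group — no reversal.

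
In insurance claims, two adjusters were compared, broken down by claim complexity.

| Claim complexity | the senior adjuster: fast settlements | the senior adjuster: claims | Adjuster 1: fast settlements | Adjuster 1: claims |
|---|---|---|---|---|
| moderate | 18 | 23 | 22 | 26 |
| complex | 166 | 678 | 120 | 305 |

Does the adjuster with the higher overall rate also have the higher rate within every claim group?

Yes

Moderate: the senior adjuster 18/23 = 78.3%, Adjuster 1 22/26 = 84.6% → Adjuster 1
Complex: the senior adjuster 166/678 = 24.5%, Adjuster 1 120/305 = 39.3% → Adjuster 1
Overall: the senior adjuster 184/701 = 26.2%, Adjuster 1 142/331 = 42.9% → Adjuster 1
Adjuster 1 wins overall and in every claim group — no reversal.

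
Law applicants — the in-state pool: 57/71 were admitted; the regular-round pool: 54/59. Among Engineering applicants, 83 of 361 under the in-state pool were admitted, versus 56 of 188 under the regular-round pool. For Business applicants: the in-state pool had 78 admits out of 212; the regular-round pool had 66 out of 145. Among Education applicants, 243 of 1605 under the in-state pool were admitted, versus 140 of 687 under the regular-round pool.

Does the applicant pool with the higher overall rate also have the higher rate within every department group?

Yes

Law: the in-state pool 57/71 = 80.3%, the regular-round pool 54/59 = 91.5% → the regular-round pool
Engineering: the in-state pool 83/361 = 23.0%, the regular-round pool 56/188 = 29.8% → the regular-round pool
Business: the in-state pool 78/212 = 36.8%, the regular-round pool 66/145 = 45.5% → the regular-round pool
Education: the in-state pool 243/1605 = 15.1%, the regular-round pool 140/687 = 20.4% → the regular-round pool
Overall: the in-state pool 461/2249 = 20.5%, the regular-round pool 316/1079 = 29.3% → the regular-round pool
The regular-round pool wins overall and in every department group — no reversal.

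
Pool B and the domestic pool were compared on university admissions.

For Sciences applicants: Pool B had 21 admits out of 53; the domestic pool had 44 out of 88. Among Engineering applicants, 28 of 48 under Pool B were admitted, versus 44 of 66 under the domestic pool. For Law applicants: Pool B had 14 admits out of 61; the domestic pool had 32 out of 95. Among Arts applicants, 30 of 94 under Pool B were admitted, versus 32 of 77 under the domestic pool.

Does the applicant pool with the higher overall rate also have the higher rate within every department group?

Yes

Sciences: Pool B 21/53 = 39.6%, the domestic pool 44/88 = 50.0% → the domestic pool
Engineering: Pool B 28/48 = 58.3%, the domestic pool 44/66 = 66.7% → the domestic pool
Law: Pool B 14/61 = 23.0%, the domestic pool 32/95 = 33.7% → the domestic pool
Arts: Pool B 30/94 = 31.9%, the domestic pool 32/77 = 41.6% → the domestic pool
Overall: Pool B 93/256 = 36.3%, the domestic pool 152/326 = 46.6% → the domestic pool
The domestic pool wins overall and in every department group — no reversal.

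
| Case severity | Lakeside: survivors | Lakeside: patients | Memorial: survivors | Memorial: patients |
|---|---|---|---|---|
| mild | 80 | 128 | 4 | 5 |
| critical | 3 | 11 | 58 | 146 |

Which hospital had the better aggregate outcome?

Lakeside

Mild: Lakeside 80/128 = 62.5%, Memorial 4/5 = 80.0% → Memorial
Critical: Lakeside 3/11 = 27.3%, Memorial 58/146 = 39.7% → Memorial
Overall: Lakeside 83/139 = 59.7%, Memorial 62/151 = 41.1% → Lakeside
(Memorial wins every case group but Lakeside wins overall — Memorial's patients skew toward the low-rate critical group.)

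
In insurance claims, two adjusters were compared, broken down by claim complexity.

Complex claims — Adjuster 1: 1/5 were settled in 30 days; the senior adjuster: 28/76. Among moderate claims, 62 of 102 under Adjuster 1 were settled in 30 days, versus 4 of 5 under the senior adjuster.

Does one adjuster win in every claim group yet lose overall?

Yes

Complex: Adjuster 1 1/5 = 20.0%, the senior adjuster 28/76 = 36.8% → the senior adjuster
Moderate: Adjuster 1 62/102 = 60.8%, the senior adjuster 4/5 = 80.0% → the senior adjuster
Overall: Adjuster 1 63/107 = 58.9%, the senior adjuster 32/81 = 39.5% → Adjuster 1
The senior adjuster wins each claim group but Adjuster 1 wins overall — the comparison reverses. The senior adjuster's claims skew toward complex, which has a lower base rate.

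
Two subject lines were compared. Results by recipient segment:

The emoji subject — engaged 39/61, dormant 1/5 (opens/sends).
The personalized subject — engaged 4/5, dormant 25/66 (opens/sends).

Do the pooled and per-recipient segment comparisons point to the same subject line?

No

Engaged: the emoji subject 39/61 = 63.9%, the personalized subject 4/5 = 80.0% → the personalized subject
Dormant: the emoji subject 1/5 = 20.0%, the personalized subject 25/66 = 37.9% → the personalized subject
Overall: the emoji subject 40/66 = 60.6%, the personalized subject 29/71 = 40.8% → the emoji subject
The personalized subject wins each recipient group but the emoji subject wins overall — the comparison reverses. The personalized subject's sends skew toward dormant, which has a lower base rate.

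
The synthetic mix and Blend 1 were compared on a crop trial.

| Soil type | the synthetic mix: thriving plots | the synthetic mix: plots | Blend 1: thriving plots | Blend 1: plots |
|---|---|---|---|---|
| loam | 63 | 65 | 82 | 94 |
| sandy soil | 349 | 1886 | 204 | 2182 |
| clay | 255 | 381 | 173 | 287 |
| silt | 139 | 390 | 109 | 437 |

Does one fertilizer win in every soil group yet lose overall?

No

Loam: the synthetic mix 63/65 = 96.9%, Blend 1 82/94 = 87.2% → the synthetic mix
Sandy soil: the synthetic mix 349/1886 = 18.5%, Blend 1 204/2182 = 9.3% → the synthetic mix
Clay: the synthetic mix 255/381 = 66.9%, Blend 1 173/287 = 60.3% → the synthetic mix
Silt: the synthetic mix 139/390 = 35.6%, Blend 1 109/437 = 24.9% → the synthetic mix
Overall: the synthetic mix 806/2722 = 29.6%, Blend 1 568/3000 = 18.9% → the synthetic mix
The synthetic mix wins overall and in every soil group — no reversal.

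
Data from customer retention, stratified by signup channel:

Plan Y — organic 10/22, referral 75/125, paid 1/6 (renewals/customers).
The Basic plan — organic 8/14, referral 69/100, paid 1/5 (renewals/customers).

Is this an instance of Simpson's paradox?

No

Organic: Plan Y 10/22 = 45.5%, the Basic plan 8/14 = 57.1% → the Basic plan
Referral: Plan Y 75/125 = 60.0%, the Basic plan 69/100 = 69.0% → the Basic plan
Paid: Plan Y 1/6 = 16.7%, the Basic plan 1/5 = 20.0% → the Basic plan
Overall: Plan Y 86/153 = 56.2%, the Basic plan 78/119 = 65.5% → the Basic plan
The Basic plan wins overall and in every signup group — no reversal.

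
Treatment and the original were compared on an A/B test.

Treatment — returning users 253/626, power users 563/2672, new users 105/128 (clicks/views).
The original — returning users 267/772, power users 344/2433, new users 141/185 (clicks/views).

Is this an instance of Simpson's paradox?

Returning users: Treatment 253/626 = 40.4%, the original 267/772 = 34.6% → Treatment
Power users: Treatment 563/2672 = 21.1%, the original 344/2433 = 14.1% → Treatment
New users: Treatment 105/128 = 82.0%, the original 141/185 = 76.2% → Treatment
Overall: Treatment 921/3426 = 26.9%, the original 752/3390 = 22.2% → Treatment
Treatment wins overall and in every user group — no reversal.

No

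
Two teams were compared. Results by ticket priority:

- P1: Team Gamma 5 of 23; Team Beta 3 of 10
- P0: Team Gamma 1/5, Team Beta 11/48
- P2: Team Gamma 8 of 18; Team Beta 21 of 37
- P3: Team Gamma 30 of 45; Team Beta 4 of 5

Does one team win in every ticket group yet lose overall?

P1: Team Gamma 5/23 = 21.7%, Team Beta 3/10 = 30.0% → Team Beta
P0: Team Gamma 1/5 = 20.0%, Team Beta 11/48 = 22.9% → Team Beta
P2: Team Gamma 8/18 = 44.4%, Team Beta 21/37 = 56.8% → Team Beta
P3: Team Gamma 30/45 = 66.7%, Team Beta 4/5 = 80.0% → Team Beta
Overall: Team Gamma 44/91 = 48.4%, Team Beta 39/100 = 39.0% → Team Gamma
Team Beta wins each ticket group but Team Gamma wins overall — the comparison reverses. Team Beta's tickets skew toward P0, which has a lower base rate.

Yes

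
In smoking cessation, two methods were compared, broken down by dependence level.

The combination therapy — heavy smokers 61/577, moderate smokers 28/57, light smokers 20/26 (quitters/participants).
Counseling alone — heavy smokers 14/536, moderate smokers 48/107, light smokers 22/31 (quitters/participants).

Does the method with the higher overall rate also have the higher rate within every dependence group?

Heavy smokers: the combination therapy 61/577 = 10.6%, counseling alone 14/536 = 2.6% → the combination therapy
Moderate smokers: the combination therapy 28/57 = 49.1%, counseling alone 48/107 = 44.9% → the combination therapy
Light smokers: the combination therapy 20/26 = 76.9%, counseling alone 22/31 = 71.0% → the combination therapy
Overall: the combination therapy 109/660 = 16.5%, counseling alone 84/674 = 12.5% → the combination therapy
The combination therapy wins overall and in every dependence group — no reversal.

Yes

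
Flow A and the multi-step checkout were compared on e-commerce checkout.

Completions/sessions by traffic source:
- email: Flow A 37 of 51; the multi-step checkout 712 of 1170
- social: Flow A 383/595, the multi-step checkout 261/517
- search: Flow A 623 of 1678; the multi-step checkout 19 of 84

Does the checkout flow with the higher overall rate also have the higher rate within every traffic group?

No

Email: Flow A 37/51 = 72.5%, the multi-step checkout 712/1170 = 60.9% → Flow A
Social: Flow A 383/595 = 64.4%, the multi-step checkout 261/517 = 50.5% → Flow A
Search: Flow A 623/1678 = 37.1%, the multi-step checkout 19/84 = 22.6% → Flow A
Overall: Flow A 1043/2324 = 44.9%, the multi-step checkout 992/1771 = 56.0% → the multi-step checkout
Flow A wins each traffic group but the multi-step checkout wins overall — the comparison reverses. Flow A's sessions skew toward search, which has a lower base rate.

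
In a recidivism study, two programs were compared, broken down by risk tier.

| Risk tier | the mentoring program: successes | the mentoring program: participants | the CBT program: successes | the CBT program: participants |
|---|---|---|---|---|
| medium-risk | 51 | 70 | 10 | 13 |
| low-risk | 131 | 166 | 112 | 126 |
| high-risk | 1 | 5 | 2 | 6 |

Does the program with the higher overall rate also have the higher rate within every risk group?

Medium-risk: the mentoring program 51/70 = 72.9%, the CBT program 10/13 = 76.9% → the CBT program
Low-risk: the mentoring program 131/166 = 78.9%, the CBT program 112/126 = 88.9% → the CBT program
High-risk: the mentoring program 1/5 = 20.0%, the CBT program 2/6 = 33.3% → the CBT program
Overall: the mentoring program 183/241 = 75.9%, the CBT program 124/145 = 85.5% → the CBT program
The CBT program wins overall and in every risk group — no reversal.

Yes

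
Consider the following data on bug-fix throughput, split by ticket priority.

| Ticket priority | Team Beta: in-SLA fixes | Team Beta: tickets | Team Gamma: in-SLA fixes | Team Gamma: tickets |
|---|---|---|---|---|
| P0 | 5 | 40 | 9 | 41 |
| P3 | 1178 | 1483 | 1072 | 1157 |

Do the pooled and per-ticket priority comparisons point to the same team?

Yes

P0: Team Beta 5/40 = 12.5%, Team Gamma 9/41 = 22.0% → Team Gamma
P3: Team Beta 1178/1483 = 79.4%, Team Gamma 1072/1157 = 92.7% → Team Gamma
Overall: Team Beta 1183/1523 = 77.7%, Team Gamma 1081/1198 = 90.2% → Team Gamma
Team Gamma wins overall and in every ticket group — no reversal.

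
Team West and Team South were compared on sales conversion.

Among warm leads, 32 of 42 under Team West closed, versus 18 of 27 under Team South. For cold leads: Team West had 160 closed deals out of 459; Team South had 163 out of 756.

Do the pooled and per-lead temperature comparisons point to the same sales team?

Yes

Warm: Team West 32/42 = 76.2%, Team South 18/27 = 66.7% → Team West
Cold: Team West 160/459 = 34.9%, Team South 163/756 = 21.6% → Team West
Overall: Team West 192/501 = 38.3%, Team South 181/783 = 23.1% → Team West
Team West wins overall and in every lead group — no reversal.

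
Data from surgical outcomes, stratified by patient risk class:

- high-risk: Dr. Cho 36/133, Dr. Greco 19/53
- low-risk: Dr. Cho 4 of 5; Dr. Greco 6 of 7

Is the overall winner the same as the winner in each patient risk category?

High-risk: Dr. Cho 36/133 = 27.1%, Dr. Greco 19/53 = 35.8% → Dr. Greco
Low-risk: Dr. Cho 4/5 = 80.0%, Dr. Greco 6/7 = 85.7% → Dr. Greco
Overall: Dr. Cho 40/138 = 29.0%, Dr. Greco 25/60 = 41.7% → Dr. Greco
Dr. Greco wins overall and in every patient risk group — no reversal.

Yes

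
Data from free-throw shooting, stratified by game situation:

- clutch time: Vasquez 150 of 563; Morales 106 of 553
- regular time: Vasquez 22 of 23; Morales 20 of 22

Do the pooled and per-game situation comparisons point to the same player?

Clutch time: Vasquez 150/563 = 26.6%, Morales 106/553 = 19.2% → Vasquez
Regular time: Vasquez 22/23 = 95.7%, Morales 20/22 = 90.9% → Vasquez
Overall: Vasquez 172/586 = 29.4%, Morales 126/575 = 21.9% → Vasquez
Vasquez wins overall and in every game group — no reversal.

Yes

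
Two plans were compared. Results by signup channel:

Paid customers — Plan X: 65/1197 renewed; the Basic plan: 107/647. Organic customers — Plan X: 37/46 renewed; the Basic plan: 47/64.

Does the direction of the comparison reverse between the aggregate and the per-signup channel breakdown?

Paid: Plan X 65/1197 = 5.4%, the Basic plan 107/647 = 16.5% → the Basic plan
Organic: Plan X 37/46 = 80.4%, the Basic plan 47/64 = 73.4% → Plan X
Overall: Plan X 102/1243 = 8.2%, the Basic plan 154/711 = 21.7% → the Basic plan
Neither sweeps: Plan X wins 1 of 2 groups, the Basic plan wins 1. The Basic plan wins overall but not every group — no Simpson reversal.

No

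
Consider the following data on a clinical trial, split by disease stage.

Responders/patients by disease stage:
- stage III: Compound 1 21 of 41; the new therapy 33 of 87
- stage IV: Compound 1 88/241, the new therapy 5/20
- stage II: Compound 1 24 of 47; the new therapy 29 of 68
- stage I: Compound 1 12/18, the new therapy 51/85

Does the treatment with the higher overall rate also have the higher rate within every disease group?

No

Stage III: Compound 1 21/41 = 51.2%, the new therapy 33/87 = 37.9% → Compound 1
Stage IV: Compound 1 88/241 = 36.5%, the new therapy 5/20 = 25.0% → Compound 1
Stage II: Compound 1 24/47 = 51.1%, the new therapy 29/68 = 42.6% → Compound 1
Stage I: Compound 1 12/18 = 66.7%, the new therapy 51/85 = 60.0% → Compound 1
Overall: Compound 1 145/347 = 41.8%, the new therapy 118/260 = 45.4% → the new therapy
Compound 1 wins each disease group but the new therapy wins overall — the comparison reverses. Compound 1's patients skew toward stage IV, which has a lower base rate.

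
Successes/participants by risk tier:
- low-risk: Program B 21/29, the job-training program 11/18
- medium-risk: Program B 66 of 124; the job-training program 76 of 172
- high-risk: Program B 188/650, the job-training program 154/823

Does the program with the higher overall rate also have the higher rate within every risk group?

Low-risk: Program B 21/29 = 72.4%, the job-training program 11/18 = 61.1% → Program B
Medium-risk: Program B 66/124 = 53.2%, the job-training program 76/172 = 44.2% → Program B
High-risk: Program B 188/650 = 28.9%, the job-training program 154/823 = 18.7% → Program B
Overall: Program B 275/803 = 34.2%, the job-training program 241/1013 = 23.8% → Program B
Program B wins overall and in every risk group — no reversal.

Yes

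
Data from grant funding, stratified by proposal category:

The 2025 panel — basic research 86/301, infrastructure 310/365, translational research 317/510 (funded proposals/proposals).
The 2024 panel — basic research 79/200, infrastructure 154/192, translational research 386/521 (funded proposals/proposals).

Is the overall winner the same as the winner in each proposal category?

Basic research: the 2025 panel 86/301 = 28.6%, the 2024 panel 79/200 = 39.5% → the 2024 panel
Infrastructure: the 2025 panel 310/365 = 84.9%, the 2024 panel 154/192 = 80.2% → the 2025 panel
Translational research: the 2025 panel 317/510 = 62.2%, the 2024 panel 386/521 = 74.1% → the 2024 panel
Overall: the 2025 panel 713/1176 = 60.6%, the 2024 panel 619/913 = 67.8% → the 2024 panel
Neither sweeps: the 2025 panel wins 1 of 3 groups, the 2024 panel wins 2. The 2024 panel wins overall but not every group — no Simpson reversal.

No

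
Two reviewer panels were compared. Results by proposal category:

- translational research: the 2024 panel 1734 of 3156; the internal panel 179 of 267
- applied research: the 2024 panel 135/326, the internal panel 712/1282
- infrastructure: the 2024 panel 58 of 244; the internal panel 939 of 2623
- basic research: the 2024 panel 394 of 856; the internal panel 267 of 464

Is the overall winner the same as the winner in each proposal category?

Translational research: the 2024 panel 1734/3156 = 54.9%, the internal panel 179/267 = 67.0% → the internal panel
Applied research: the 2024 panel 135/326 = 41.4%, the internal panel 712/1282 = 55.5% → the internal panel
Infrastructure: the 2024 panel 58/244 = 23.8%, the internal panel 939/2623 = 35.8% → the internal panel
Basic research: the 2024 panel 394/856 = 46.0%, the internal panel 267/464 = 57.5% → the internal panel
Overall: the 2024 panel 2321/4582 = 50.7%, the internal panel 2097/4636 = 45.2% → the 2024 panel
The internal panel wins each proposal group but the 2024 panel wins overall — the comparison reverses. The internal panel's proposals skew toward infrastructure, which has a lower base rate.

No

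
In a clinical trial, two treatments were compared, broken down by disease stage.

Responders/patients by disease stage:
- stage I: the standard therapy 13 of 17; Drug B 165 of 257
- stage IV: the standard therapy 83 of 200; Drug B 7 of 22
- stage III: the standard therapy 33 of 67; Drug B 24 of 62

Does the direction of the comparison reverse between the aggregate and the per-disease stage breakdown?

Stage I: the standard therapy 13/17 = 76.5%, Drug B 165/257 = 64.2% → the standard therapy
Stage IV: the standard therapy 83/200 = 41.5%, Drug B 7/22 = 31.8% → the standard therapy
Stage III: the standard therapy 33/67 = 49.3%, Drug B 24/62 = 38.7% → the standard therapy
Overall: the standard therapy 129/284 = 45.4%, Drug B 196/341 = 57.5% → Drug B
The standard therapy wins each disease group but Drug B wins overall — the comparison reverses. The standard therapy's patients skew toward stage IV, which has a lower base rate.

Yes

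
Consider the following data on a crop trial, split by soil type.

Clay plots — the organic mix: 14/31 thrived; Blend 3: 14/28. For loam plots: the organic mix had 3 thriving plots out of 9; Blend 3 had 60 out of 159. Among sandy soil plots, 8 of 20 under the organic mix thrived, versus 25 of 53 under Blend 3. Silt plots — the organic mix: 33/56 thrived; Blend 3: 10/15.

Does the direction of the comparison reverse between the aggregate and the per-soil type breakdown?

Yes

Clay: the organic mix 14/31 = 45.2%, Blend 3 14/28 = 50.0% → Blend 3
Loam: the organic mix 3/9 = 33.3%, Blend 3 60/159 = 37.7% → Blend 3
Sandy soil: the organic mix 8/20 = 40.0%, Blend 3 25/53 = 47.2% → Blend 3
Silt: the organic mix 33/56 = 58.9%, Blend 3 10/15 = 66.7% → Blend 3
Overall: the organic mix 58/116 = 50.0%, Blend 3 109/255 = 42.7% → the organic mix
Blend 3 wins each soil group but the organic mix wins overall — the comparison reverses. Blend 3's plots skew toward loam, which has a lower base rate.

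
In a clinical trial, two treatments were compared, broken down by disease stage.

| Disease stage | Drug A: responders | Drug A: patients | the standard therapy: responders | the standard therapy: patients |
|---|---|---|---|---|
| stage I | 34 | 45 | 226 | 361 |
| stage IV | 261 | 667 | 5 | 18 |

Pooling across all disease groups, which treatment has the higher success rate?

the standard therapy

Stage I: Drug A 34/45 = 75.6%, the standard therapy 226/361 = 62.6% → Drug A
Stage IV: Drug A 261/667 = 39.1%, the standard therapy 5/18 = 27.8% → Drug A
Overall: Drug A 295/712 = 41.4%, the standard therapy 231/379 = 60.9% → the standard therapy
(Drug A wins every disease group but the standard therapy wins overall — Drug A's patients skew toward the low-rate stage IV group.)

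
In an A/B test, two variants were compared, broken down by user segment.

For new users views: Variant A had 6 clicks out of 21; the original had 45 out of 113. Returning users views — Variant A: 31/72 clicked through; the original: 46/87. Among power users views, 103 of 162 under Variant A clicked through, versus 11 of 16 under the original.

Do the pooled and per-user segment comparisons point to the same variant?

New users: Variant A 6/21 = 28.6%, the original 45/113 = 39.8% → the original
Returning users: Variant A 31/72 = 43.1%, the original 46/87 = 52.9% → the original
Power users: Variant A 103/162 = 63.6%, the original 11/16 = 68.8% → the original
Overall: Variant A 140/255 = 54.9%, the original 102/216 = 47.2% → Variant A
The original wins each user group but Variant A wins overall — the comparison reverses. The original's views skew toward new users, which has a lower base rate.

No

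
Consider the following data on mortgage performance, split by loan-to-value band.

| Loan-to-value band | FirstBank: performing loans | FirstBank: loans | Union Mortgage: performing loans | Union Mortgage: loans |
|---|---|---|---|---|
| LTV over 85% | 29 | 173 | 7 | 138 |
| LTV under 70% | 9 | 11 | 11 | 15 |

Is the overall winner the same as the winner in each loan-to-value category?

Yes

LTV over 85%: FirstBank 29/173 = 16.8%, Union Mortgage 7/138 = 5.1% → FirstBank
LTV under 70%: FirstBank 9/11 = 81.8%, Union Mortgage 11/15 = 73.3% → FirstBank
Overall: FirstBank 38/184 = 20.7%, Union Mortgage 18/153 = 11.8% → FirstBank
FirstBank wins overall and in every loan-to-value group — no reversal.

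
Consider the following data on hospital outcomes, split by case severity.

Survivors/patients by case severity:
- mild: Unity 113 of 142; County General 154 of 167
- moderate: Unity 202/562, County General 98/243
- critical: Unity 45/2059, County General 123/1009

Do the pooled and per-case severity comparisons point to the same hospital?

Yes

Mild: Unity 113/142 = 79.6%, County General 154/167 = 92.2% → County General
Moderate: Unity 202/562 = 35.9%, County General 98/243 = 40.3% → County General
Critical: Unity 45/2059 = 2.2%, County General 123/1009 = 12.2% → County General
Overall: Unity 360/2763 = 13.0%, County General 375/1419 = 26.4% → County General
County General wins overall and in every case group — no reversal.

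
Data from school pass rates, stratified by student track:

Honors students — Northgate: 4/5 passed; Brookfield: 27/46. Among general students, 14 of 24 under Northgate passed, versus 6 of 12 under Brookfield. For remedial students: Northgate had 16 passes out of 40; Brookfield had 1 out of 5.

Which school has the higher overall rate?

Brookfield

Honors: Northgate 4/5 = 80.0%, Brookfield 27/46 = 58.7% → Northgate
General: Northgate 14/24 = 58.3%, Brookfield 6/12 = 50.0% → Northgate
Remedial: Northgate 16/40 = 40.0%, Brookfield 1/5 = 20.0% → Northgate
Overall: Northgate 34/69 = 49.3%, Brookfield 34/63 = 54.0% → Brookfield
(Northgate wins every student group but Brookfield wins overall — Northgate's students skew toward the low-rate remedial group.)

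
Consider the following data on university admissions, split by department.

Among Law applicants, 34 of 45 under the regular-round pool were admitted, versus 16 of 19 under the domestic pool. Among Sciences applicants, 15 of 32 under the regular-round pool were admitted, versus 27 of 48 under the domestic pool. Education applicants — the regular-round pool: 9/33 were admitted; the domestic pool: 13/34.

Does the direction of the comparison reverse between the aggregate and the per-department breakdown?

No

Law: the regular-round pool 34/45 = 75.6%, the domestic pool 16/19 = 84.2% → the domestic pool
Sciences: the regular-round pool 15/32 = 46.9%, the domestic pool 27/48 = 56.2% → the domestic pool
Education: the regular-round pool 9/33 = 27.3%, the domestic pool 13/34 = 38.2% → the domestic pool
Overall: the regular-round pool 58/110 = 52.7%, the domestic pool 56/101 = 55.4% → the domestic pool
The domestic pool wins overall and in every department group — no reversal.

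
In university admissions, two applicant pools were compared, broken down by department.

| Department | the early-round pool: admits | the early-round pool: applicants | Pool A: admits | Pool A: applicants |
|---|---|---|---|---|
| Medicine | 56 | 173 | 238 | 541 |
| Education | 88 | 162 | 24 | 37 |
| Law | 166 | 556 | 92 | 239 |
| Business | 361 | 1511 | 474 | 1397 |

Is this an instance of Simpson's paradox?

No

Medicine: the early-round pool 56/173 = 32.4%, Pool A 238/541 = 44.0% → Pool A
Education: the early-round pool 88/162 = 54.3%, Pool A 24/37 = 64.9% → Pool A
Law: the early-round pool 166/556 = 29.9%, Pool A 92/239 = 38.5% → Pool A
Business: the early-round pool 361/1511 = 23.9%, Pool A 474/1397 = 33.9% → Pool A
Overall: the early-round pool 671/2402 = 27.9%, Pool A 828/2214 = 37.4% → Pool A
Pool A wins overall and in every department group — no reversal.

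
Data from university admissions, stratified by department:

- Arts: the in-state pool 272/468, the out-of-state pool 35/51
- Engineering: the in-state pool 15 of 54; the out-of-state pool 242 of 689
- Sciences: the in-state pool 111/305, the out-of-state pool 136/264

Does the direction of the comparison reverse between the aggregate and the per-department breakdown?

Yes

Arts: the in-state pool 272/468 = 58.1%, the out-of-state pool 35/51 = 68.6% → the out-of-state pool
Engineering: the in-state pool 15/54 = 27.8%, the out-of-state pool 242/689 = 35.1% → the out-of-state pool
Sciences: the in-state pool 111/305 = 36.4%, the out-of-state pool 136/264 = 51.5% → the out-of-state pool
Overall: the in-state pool 398/827 = 48.1%, the out-of-state pool 413/1004 = 41.1% → the in-state pool
The out-of-state pool wins each department group but the in-state pool wins overall — the comparison reverses. The out-of-state pool's applicants skew toward Engineering, which has a lower base rate.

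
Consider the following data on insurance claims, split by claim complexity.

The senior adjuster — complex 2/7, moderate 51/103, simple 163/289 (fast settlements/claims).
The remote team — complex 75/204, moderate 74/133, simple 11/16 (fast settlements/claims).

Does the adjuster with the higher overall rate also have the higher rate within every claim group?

No

Complex: the senior adjuster 2/7 = 28.6%, the remote team 75/204 = 36.8% → the remote team
Moderate: the senior adjuster 51/103 = 49.5%, the remote team 74/133 = 55.6% → the remote team
Simple: the senior adjuster 163/289 = 56.4%, the remote team 11/16 = 68.8% → the remote team
Overall: the senior adjuster 216/399 = 54.1%, the remote team 160/353 = 45.3% → the senior adjuster
The remote team wins each claim group but the senior adjuster wins overall — the comparison reverses. The remote team's claims skew toward complex, which has a lower base rate.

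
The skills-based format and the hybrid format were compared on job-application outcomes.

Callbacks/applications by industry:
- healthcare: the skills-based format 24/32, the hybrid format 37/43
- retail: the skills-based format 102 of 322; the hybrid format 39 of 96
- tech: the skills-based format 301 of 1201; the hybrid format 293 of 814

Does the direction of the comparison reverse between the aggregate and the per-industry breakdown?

No

Healthcare: the skills-based format 24/32 = 75.0%, the hybrid format 37/43 = 86.0% → the hybrid format
Retail: the skills-based format 102/322 = 31.7%, the hybrid format 39/96 = 40.6% → the hybrid format
Tech: the skills-based format 301/1201 = 25.1%, the hybrid format 293/814 = 36.0% → the hybrid format
Overall: the skills-based format 427/1555 = 27.5%, the hybrid format 369/953 = 38.7% → the hybrid format
The hybrid format wins overall and in every industry group — no reversal.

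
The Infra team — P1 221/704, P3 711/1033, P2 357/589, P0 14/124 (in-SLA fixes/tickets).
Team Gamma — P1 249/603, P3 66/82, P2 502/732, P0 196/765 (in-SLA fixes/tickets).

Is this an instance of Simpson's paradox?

Yes

P1: the Infra team 221/704 = 31.4%, Team Gamma 249/603 = 41.3% → Team Gamma
P3: the Infra team 711/1033 = 68.8%, Team Gamma 66/82 = 80.5% → Team Gamma
P2: the Infra team 357/589 = 60.6%, Team Gamma 502/732 = 68.6% → Team Gamma
P0: the Infra team 14/124 = 11.3%, Team Gamma 196/765 = 25.6% → Team Gamma
Overall: the Infra team 1303/2450 = 53.2%, Team Gamma 1013/2182 = 46.4% → the Infra team
Team Gamma wins each ticket group but the Infra team wins overall — the comparison reverses. Team Gamma's tickets skew toward P0, which has a lower base rate.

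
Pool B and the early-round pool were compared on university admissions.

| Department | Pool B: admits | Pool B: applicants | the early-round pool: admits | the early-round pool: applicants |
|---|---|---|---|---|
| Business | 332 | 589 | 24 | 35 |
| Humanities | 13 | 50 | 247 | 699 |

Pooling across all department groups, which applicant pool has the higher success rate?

Pool B

Business: Pool B 332/589 = 56.4%, the early-round pool 24/35 = 68.6% → the early-round pool
Humanities: Pool B 13/50 = 26.0%, the early-round pool 247/699 = 35.3% → the early-round pool
Overall: Pool B 345/639 = 54.0%, the early-round pool 271/734 = 36.9% → Pool B
(The early-round pool wins every department group but Pool B wins overall — the early-round pool's applicants skew toward the low-rate Humanities group.)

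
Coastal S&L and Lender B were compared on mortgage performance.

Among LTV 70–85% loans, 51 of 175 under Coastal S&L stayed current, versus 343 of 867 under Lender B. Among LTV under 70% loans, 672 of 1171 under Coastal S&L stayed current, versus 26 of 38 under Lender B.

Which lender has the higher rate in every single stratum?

LTV 70–85%: Coastal S&L 51/175 = 29.1%, Lender B 343/867 = 39.6% → Lender B
LTV under 70%: Coastal S&L 672/1171 = 57.4%, Lender B 26/38 = 68.4% → Lender B
Lender B has the higher rate in both groups.

Lender B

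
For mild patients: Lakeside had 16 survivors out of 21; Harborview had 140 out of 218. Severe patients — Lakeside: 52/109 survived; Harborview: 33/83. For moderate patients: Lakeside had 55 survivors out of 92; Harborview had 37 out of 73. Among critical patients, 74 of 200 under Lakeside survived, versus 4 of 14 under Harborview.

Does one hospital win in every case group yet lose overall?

Mild: Lakeside 16/21 = 76.2%, Harborview 140/218 = 64.2% → Lakeside
Severe: Lakeside 52/109 = 47.7%, Harborview 33/83 = 39.8% → Lakeside
Moderate: Lakeside 55/92 = 59.8%, Harborview 37/73 = 50.7% → Lakeside
Critical: Lakeside 74/200 = 37.0%, Harborview 4/14 = 28.6% → Lakeside
Overall: Lakeside 197/422 = 46.7%, Harborview 214/388 = 55.2% → Harborview
Lakeside wins each case group but Harborview wins overall — the comparison reverses. Lakeside's patients skew toward critical, which has a lower base rate.

Yes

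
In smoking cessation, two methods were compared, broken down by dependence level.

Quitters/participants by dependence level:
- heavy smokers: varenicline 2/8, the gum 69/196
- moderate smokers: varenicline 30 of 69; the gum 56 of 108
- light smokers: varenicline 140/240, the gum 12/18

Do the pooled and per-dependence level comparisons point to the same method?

No

Heavy smokers: varenicline 2/8 = 25.0%, the gum 69/196 = 35.2% → the gum
Moderate smokers: varenicline 30/69 = 43.5%, the gum 56/108 = 51.9% → the gum
Light smokers: varenicline 140/240 = 58.3%, the gum 12/18 = 66.7% → the gum
Overall: varenicline 172/317 = 54.3%, the gum 137/322 = 42.5% → varenicline
The gum wins each dependence group but varenicline wins overall — the comparison reverses. The gum's participants skew toward heavy smokers, which has a lower base rate.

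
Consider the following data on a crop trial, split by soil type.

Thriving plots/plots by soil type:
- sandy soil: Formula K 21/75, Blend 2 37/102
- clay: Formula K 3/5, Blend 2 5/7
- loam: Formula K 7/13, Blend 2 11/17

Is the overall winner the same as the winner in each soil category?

Yes

Sandy soil: Formula K 21/75 = 28.0%, Blend 2 37/102 = 36.3% → Blend 2
Clay: Formula K 3/5 = 60.0%, Blend 2 5/7 = 71.4% → Blend 2
Loam: Formula K 7/13 = 53.8%, Blend 2 11/17 = 64.7% → Blend 2
Overall: Formula K 31/93 = 33.3%, Blend 2 53/126 = 42.1% → Blend 2
Blend 2 wins overall and in every soil group — no reversal.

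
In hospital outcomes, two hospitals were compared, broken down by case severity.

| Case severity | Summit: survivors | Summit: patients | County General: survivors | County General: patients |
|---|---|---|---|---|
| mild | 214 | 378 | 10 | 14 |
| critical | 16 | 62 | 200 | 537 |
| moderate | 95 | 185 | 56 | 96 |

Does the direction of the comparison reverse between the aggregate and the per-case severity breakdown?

Mild: Summit 214/378 = 56.6%, County General 10/14 = 71.4% → County General
Critical: Summit 16/62 = 25.8%, County General 200/537 = 37.2% → County General
Moderate: Summit 95/185 = 51.4%, County General 56/96 = 58.3% → County General
Overall: Summit 325/625 = 52.0%, County General 266/647 = 41.1% → Summit
County General wins each case group but Summit wins overall — the comparison reverses. County General's patients skew toward critical, which has a lower base rate.

Yes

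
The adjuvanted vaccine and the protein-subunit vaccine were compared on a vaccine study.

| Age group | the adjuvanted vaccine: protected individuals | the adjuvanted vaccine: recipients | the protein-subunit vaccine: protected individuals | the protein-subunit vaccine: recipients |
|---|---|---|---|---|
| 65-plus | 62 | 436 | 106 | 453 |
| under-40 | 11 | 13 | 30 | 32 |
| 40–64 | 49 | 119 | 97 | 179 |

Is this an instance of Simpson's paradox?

No

65-plus: the adjuvanted vaccine 62/436 = 14.2%, the protein-subunit vaccine 106/453 = 23.4% → the protein-subunit vaccine
Under-40: the adjuvanted vaccine 11/13 = 84.6%, the protein-subunit vaccine 30/32 = 93.8% → the protein-subunit vaccine
40–64: the adjuvanted vaccine 49/119 = 41.2%, the protein-subunit vaccine 97/179 = 54.2% → the protein-subunit vaccine
Overall: the adjuvanted vaccine 122/568 = 21.5%, the protein-subunit vaccine 233/664 = 35.1% → the protein-subunit vaccine
The protein-subunit vaccine wins overall and in every age group — no reversal.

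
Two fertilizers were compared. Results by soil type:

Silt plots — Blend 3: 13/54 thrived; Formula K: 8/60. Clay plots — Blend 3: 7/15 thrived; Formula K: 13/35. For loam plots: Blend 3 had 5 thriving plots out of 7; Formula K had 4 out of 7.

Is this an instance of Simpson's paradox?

Silt: Blend 3 13/54 = 24.1%, Formula K 8/60 = 13.3% → Blend 3
Clay: Blend 3 7/15 = 46.7%, Formula K 13/35 = 37.1% → Blend 3
Loam: Blend 3 5/7 = 71.4%, Formula K 4/7 = 57.1% → Blend 3
Overall: Blend 3 25/76 = 32.9%, Formula K 25/102 = 24.5% → Blend 3
Blend 3 wins overall and in every soil group — no reversal.

No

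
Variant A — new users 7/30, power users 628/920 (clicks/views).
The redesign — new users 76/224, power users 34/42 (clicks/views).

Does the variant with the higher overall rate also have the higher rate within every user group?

No

New users: Variant A 7/30 = 23.3%, the redesign 76/224 = 33.9% → the redesign
Power users: Variant A 628/920 = 68.3%, the redesign 34/42 = 81.0% → the redesign
Overall: Variant A 635/950 = 66.8%, the redesign 110/266 = 41.4% → Variant A
The redesign wins each user group but Variant A wins overall — the comparison reverses. The redesign's views skew toward new users, which has a lower base rate.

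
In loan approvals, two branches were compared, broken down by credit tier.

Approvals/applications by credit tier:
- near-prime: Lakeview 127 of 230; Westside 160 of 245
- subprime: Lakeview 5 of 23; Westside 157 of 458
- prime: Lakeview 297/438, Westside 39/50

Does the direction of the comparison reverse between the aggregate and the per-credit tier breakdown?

Near-prime: Lakeview 127/230 = 55.2%, Westside 160/245 = 65.3% → Westside
Subprime: Lakeview 5/23 = 21.7%, Westside 157/458 = 34.3% → Westside
Prime: Lakeview 297/438 = 67.8%, Westside 39/50 = 78.0% → Westside
Overall: Lakeview 429/691 = 62.1%, Westside 356/753 = 47.3% → Lakeview
Westside wins each credit group but Lakeview wins overall — the comparison reverses. Westside's applications skew toward subprime, which has a lower base rate.

Yes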